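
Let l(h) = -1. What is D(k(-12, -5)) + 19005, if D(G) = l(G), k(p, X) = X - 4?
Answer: 19004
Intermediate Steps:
k(p, X) = -4 + X
D(G) = -1
D(k(-12, -5)) + 19005 = -1 + 19005 = 19004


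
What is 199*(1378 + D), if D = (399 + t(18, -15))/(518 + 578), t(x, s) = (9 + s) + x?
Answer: 2194373/8 ≈ 2.7430e+5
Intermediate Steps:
t(x, s) = 9 + s + x
D = 3/8 (D = (399 + (9 - 15 + 18))/(518 + 578) = (399 + 12)/1096 = 411*(1/1096) = 3/8 ≈ 0.37500)
199*(1378 + D) = 199*(1378 + 3/8) = 199*(11027/8) = 2194373/8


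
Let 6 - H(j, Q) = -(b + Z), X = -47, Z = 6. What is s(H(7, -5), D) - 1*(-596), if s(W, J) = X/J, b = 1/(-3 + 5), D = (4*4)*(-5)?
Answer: 47727/80 ≈ 596.59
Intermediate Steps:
D = -80 (D = 16*(-5) = -80)
b = ½ (b = 1/2 = ½ ≈ 0.50000)
H(j, Q) = 25/2 (H(j, Q) = 6 - (-1)*(½ + 6) = 6 - (-1)*13/2 = 6 - 1*(-13/2) = 6 + 13/2 = 25/2)
s(W, J) = -47/J
s(H(7, -5), D) - 1*(-596) = -47/(-80) - 1*(-596) = -47*(-1/80) + 596 = 47/80 + 596 = 47727/80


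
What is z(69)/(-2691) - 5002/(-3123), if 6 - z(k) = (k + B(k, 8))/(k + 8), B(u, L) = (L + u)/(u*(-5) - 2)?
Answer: 8848046/5530833 ≈ 1.5998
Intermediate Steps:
B(u, L) = (L + u)/(-2 - 5*u) (B(u, L) = (L + u)/(-5*u - 2) = (L + u)/(-2 - 5*u))
z(k) = 6 - (k + (-8 - k)/(2 + 5*k))/(8 + k) (z(k) = 6 - (k + (-1*8 - k)/(2 + 5*k))/(k + 8) = 6 - (k + (-8 - k)/(2 + 5*k))/(8 + k))
z(69)/(-2691) - 5002/(-3123) = ((104 + 25*69² + 251*69)/(16 + 5*69² + 42*69))/(-2691) - 5002/(-3123) = ((104 + 25*4761 + 17319)/(16 + 5*4761 + 2898))*(-1/2691) - 5002*(-1/3123) = ((104 + 119025 + 17319)/(16 + 23805 + 2898))*(-1/2691) + 5002/3123 = (136448/26719)*(-1/2691) + 5002/3123 = -10496/5530833 + 5002/3123 = 8848046/5530833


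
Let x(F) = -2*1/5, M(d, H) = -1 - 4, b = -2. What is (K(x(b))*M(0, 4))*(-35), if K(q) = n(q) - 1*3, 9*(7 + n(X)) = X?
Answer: -15820/9 ≈ -1757.8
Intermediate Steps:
n(X) = -7 + X/9
M(d, H) = -5
x(F) = -⅖ (x(F) = -2*⅕ = -⅖)
K(q) = -10 + q/9 (K(q) = (-7 + q/9) - 1*3 = (-7 + q/9) - 3 = -10 + q/9)
(K(x(b))*M(0, 4))*(-35) = ((-10 + (⅑)*(-⅖))*(-5))*(-35) = ((-10 - 2/45)*(-5))*(-35) = -452/45*(-5)*(-35) = (452/9)*(-35) = -15820/9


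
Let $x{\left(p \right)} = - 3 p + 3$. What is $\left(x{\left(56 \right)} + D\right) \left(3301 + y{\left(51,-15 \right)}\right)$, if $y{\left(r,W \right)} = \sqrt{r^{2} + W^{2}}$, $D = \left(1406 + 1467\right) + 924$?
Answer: $11989232 + 10896 \sqrt{314} \approx 1.2182 \cdot 10^{7}$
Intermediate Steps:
$x{\left(p \right)} = 3 - 3 p$
$D = 3797$ ($D = 2873 + 924 = 3797$)
$y{\left(r,W \right)} = \sqrt{W^{2} + r^{2}}$
$\left(x{\left(56 \right)} + D\right) \left(3301 + y{\left(51,-15 \right)}\right) = \left(\left(3 - 168\right) + 3797\right) \left(3301 + \sqrt{\left(-15\right)^{2} + 51^{2}}\right) = \left(\left(3 - 168\right) + 3797\right) \left(3301 + \sqrt{225 + 2601}\right) = \left(-165 + 3797\right) \left(3301 + \sqrt{2826}\right) = 3632 \left(3301 + 3 \sqrt{314}\right) = 11989232 + 10896 \sqrt{314}$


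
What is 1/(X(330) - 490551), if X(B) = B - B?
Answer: -1/490551 ≈ -2.0385e-6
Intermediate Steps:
X(B) = 0
1/(X(330) - 490551) = 1/(0 - 490551) = 1/(-490551) = -1/490551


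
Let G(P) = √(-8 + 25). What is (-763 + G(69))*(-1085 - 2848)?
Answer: 3000879 - 3933*√17 ≈ 2.9847e+6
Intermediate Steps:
G(P) = √17
(-763 + G(69))*(-1085 - 2848) = (-763 + √17)*(-1085 - 2848) = (-763 + √17)*(-3933) = 3000879 - 3933*√17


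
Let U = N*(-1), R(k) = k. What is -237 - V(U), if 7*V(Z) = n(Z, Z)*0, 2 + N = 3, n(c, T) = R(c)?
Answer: -237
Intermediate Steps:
n(c, T) = c
N = 1 (N = -2 + 3 = 1)
U = -1 (U = 1*(-1) = -1)
V(Z) = 0 (V(Z) = (Z*0)/7 = (⅐)*0 = 0)
-237 - V(U) = -237 - 1*0 = -237 + 0 = -237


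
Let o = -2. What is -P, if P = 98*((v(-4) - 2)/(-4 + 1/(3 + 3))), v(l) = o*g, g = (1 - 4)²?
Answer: -11760/23 ≈ -511.30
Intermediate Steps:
g = 9 (g = (-3)² = 9)
v(l) = -18 (v(l) = -2*9 = -18)
P = 11760/23 (P = 98*((-18 - 2)/(-4 + 1/(3 + 3))) = 98*(-20/(-4 + 1/6)) = 98*(-20/(-4 + ⅙)) = 98*(-20/(-23/6)) = 98*(-20*(-6/23)) = 98*(120/23) = 11760/23 ≈ 511.30)
-P = -1*11760/23 = -11760/23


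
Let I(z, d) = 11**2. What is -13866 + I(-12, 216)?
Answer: -13745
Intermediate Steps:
I(z, d) = 121
-13866 + I(-12, 216) = -13866 + 121 = -13745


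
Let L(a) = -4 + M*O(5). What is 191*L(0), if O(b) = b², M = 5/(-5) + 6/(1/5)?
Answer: 137711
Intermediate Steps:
M = 29 (M = 5*(-⅕) + 6/(⅕) = -1 + 6*5 = -1 + 30 = 29)
L(a) = 721 (L(a) = -4 + 29*5² = -4 + 29*25 = -4 + 725 = 721)
191*L(0) = 191*721 = 137711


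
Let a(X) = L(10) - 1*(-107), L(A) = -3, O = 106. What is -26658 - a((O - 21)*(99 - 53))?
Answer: -26762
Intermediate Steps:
a(X) = 104 (a(X) = -3 - 1*(-107) = -3 + 107 = 104)
-26658 - a((O - 21)*(99 - 53)) = -26658 - 1*104 = -26658 - 104 = -26762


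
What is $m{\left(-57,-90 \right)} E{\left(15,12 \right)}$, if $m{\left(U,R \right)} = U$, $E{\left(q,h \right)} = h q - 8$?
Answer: $-9804$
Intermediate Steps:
$E{\left(q,h \right)} = -8 + h q$
$m{\left(-57,-90 \right)} E{\left(15,12 \right)} = - 57 \left(-8 + 12 \cdot 15\right) = - 57 \left(-8 + 180\right) = \left(-57\right) 172 = -9804$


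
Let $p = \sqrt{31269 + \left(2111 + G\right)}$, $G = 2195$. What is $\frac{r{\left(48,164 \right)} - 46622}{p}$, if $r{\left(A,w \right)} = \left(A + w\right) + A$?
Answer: $- \frac{46362 \sqrt{1423}}{7115} \approx -245.8$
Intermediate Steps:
$r{\left(A,w \right)} = w + 2 A$
$p = 5 \sqrt{1423}$ ($p = \sqrt{31269 + \left(2111 + 2195\right)} = \sqrt{31269 + 4306} = \sqrt{35575} = 5 \sqrt{1423} \approx 188.61$)
$\frac{r{\left(48,164 \right)} - 46622}{p} = \frac{\left(164 + 2 \cdot 48\right) - 46622}{5 \sqrt{1423}} = \left(\left(164 + 96\right) - 46622\right) \frac{\sqrt{1423}}{7115} = \left(260 - 46622\right) \frac{\sqrt{1423}}{7115} = - 46362 \frac{\sqrt{1423}}{7115} = - \frac{46362 \sqrt{1423}}{7115}$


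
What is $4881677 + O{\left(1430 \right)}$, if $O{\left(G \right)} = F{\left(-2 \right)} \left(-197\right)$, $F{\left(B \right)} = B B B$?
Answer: $4883253$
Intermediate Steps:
$F{\left(B \right)} = B^{3}$ ($F{\left(B \right)} = B^{2} B = B^{3}$)
$O{\left(G \right)} = 1576$ ($O{\left(G \right)} = \left(-2\right)^{3} \left(-197\right) = \left(-8\right) \left(-197\right) = 1576$)
$4881677 + O{\left(1430 \right)} = 4881677 + 1576 = 4883253$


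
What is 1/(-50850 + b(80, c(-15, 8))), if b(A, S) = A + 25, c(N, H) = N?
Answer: -1/50745 ≈ -1.9706e-5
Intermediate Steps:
b(A, S) = 25 + A
1/(-50850 + b(80, c(-15, 8))) = 1/(-50850 + (25 + 80)) = 1/(-50850 + 105) = 1/(-50745) = -1/50745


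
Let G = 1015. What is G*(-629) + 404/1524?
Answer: -243243634/381 ≈ -6.3844e+5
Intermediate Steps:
G*(-629) + 404/1524 = 1015*(-629) + 404/1524 = -638435 + 404*(1/1524) = -638435 + 101/381 = -243243634/381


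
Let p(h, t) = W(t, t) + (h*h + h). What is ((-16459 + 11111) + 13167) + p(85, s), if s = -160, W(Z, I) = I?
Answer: 14969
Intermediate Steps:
p(h, t) = h + t + h² (p(h, t) = t + (h*h + h) = t + (h² + h) = t + (h + h²) = h + t + h²)
((-16459 + 11111) + 13167) + p(85, s) = ((-16459 + 11111) + 13167) + (85 - 160 + 85²) = (-5348 + 13167) + (85 - 160 + 7225) = 7819 + 7150 = 14969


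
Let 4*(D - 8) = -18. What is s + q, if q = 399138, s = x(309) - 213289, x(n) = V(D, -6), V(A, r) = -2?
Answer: 185847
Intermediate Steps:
D = 7/2 (D = 8 + (1/4)*(-18) = 8 - 9/2 = 7/2 ≈ 3.5000)
x(n) = -2
s = -213291 (s = -2 - 213289 = -213291)
s + q = -213291 + 399138 = 185847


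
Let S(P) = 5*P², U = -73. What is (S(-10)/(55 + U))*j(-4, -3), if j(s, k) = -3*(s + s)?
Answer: -2000/3 ≈ -666.67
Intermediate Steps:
j(s, k) = -6*s
(S(-10)/(55 + U))*j(-4, -3) = ((5*(-10)²)/(55 - 73))*(-6*(-4)) = ((5*100)/(-18))*24 = (500*(-1/18))*24 = -250/9*24 = -2000/3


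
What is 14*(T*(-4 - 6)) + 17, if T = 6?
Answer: -823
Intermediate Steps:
14*(T*(-4 - 6)) + 17 = 14*(6*(-4 - 6)) + 17 = 14*(6*(-10)) + 17 = 14*(-60) + 17 = -840 + 17 = -823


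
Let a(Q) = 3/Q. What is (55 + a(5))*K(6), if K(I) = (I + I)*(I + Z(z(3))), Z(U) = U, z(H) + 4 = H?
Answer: 3336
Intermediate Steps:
z(H) = -4 + H
K(I) = 2*I*(-1 + I) (K(I) = (I + I)*(I + (-4 + 3)) = (2*I)*(I - 1) = (2*I)*(-1 + I) = 2*I*(-1 + I))
(55 + a(5))*K(6) = (55 + 3/5)*(2*6*(-1 + 6)) = (55 + 3*(⅕))*(2*6*5) = (55 + ⅗)*60 = (278/5)*60 = 3336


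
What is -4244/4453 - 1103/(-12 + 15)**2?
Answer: -4949855/40077 ≈ -123.51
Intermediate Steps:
-4244/4453 - 1103/(-12 + 15)**2 = -4244*1/4453 - 1103/(3**2) = -4244/4453 - 1103/9 = -4949855/40077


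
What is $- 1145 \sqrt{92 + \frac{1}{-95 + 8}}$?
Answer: $- \frac{1145 \sqrt{696261}}{87} \approx -10982.0$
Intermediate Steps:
$- 1145 \sqrt{92 + \frac{1}{-95 + 8}} = - 1145 \sqrt{92 + \frac{1}{-87}} = - 1145 \sqrt{92 - \frac{1}{87}} = - 1145 \sqrt{\frac{8003}{87}} = - 1145 \frac{\sqrt{696261}}{87} = - \frac{1145 \sqrt{696261}}{87}$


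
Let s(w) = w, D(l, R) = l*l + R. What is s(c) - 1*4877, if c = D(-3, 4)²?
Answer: -4708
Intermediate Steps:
D(l, R) = R + l² (D(l, R) = l² + R = R + l²)
c = 169 (c = (4 + (-3)²)² = (4 + 9)² = 13² = 169)
s(c) - 1*4877 = 169 - 1*4877 = 169 - 4877 = -4708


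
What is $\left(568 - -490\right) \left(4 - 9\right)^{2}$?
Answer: $26450$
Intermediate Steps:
$\left(568 - -490\right) \left(4 - 9\right)^{2} = \left(568 + 490\right) \left(4 - 9\right)^{2} = 1058 \left(-5\right)^{2} = 1058 \cdot 25 = 26450$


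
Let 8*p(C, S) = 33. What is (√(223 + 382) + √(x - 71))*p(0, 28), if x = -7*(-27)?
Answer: 33*√118/8 + 363*√5/8 ≈ 146.27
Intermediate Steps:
x = 189
p(C, S) = 33/8 (p(C, S) = (⅛)*33 = 33/8)
(√(223 + 382) + √(x - 71))*p(0, 28) = (√(223 + 382) + √(189 - 71))*(33/8) = (√605 + √118)*(33/8) = (11*√5 + √118)*(33/8) = (√118 + 11*√5)*(33/8) = 33*√118/8 + 363*√5/8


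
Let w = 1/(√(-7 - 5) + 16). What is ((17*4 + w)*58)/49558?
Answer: 132240/1660193 - 29*I*√3/3320386 ≈ 0.079653 - 1.5128e-5*I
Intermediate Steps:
w = 1/(16 + 2*I*√3) (w = 1/(√(-12) + 16) = 1/(2*I*√3 + 16) = 1/(16 + 2*I*√3) ≈ 0.059702 - 0.012926*I)
((17*4 + w)*58)/49558 = ((17*4 + (4/67 - I*√3/134))*58)/49558 = ((68 + (4/67 - I*√3/134))*58)*(1/49558) = ((4560/67 - I*√3/134)*58)*(1/49558) = (264480/67 - 29*I*√3/67)*(1/49558) = 132240/1660193 - 29*I*√3/3320386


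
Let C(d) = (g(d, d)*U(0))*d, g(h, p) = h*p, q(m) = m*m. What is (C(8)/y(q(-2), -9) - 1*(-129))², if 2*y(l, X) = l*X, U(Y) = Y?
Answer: 16641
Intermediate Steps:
q(m) = m²
y(l, X) = X*l/2 (y(l, X) = (l*X)/2 = (X*l)/2 = X*l/2)
C(d) = 0 (C(d) = ((d*d)*0)*d = (d²*0)*d = 0*d = 0)
(C(8)/y(q(-2), -9) - 1*(-129))² = (0/(((½)*(-9)*(-2)²)) - 1*(-129))² = (0/(((½)*(-9)*4)) + 129)² = (0/(-18) + 129)² = (0*(-1/18) + 129)² = (0 + 129)² = 129² = 16641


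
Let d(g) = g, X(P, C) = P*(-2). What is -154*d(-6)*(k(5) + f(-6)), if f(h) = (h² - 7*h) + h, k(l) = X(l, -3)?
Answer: 57288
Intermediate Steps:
X(P, C) = -2*P
k(l) = -2*l
f(h) = h² - 6*h
-154*d(-6)*(k(5) + f(-6)) = -(-924)*(-2*5 - 6*(-6 - 6)) = -(-924)*(-10 - 6*(-12)) = -(-924)*(-10 + 72) = -(-924)*62 = -154*(-372) = 57288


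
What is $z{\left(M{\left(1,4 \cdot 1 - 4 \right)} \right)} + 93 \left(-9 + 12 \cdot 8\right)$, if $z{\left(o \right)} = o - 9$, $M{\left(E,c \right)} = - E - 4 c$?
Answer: $8081$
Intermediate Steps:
$z{\left(o \right)} = -9 + o$
$z{\left(M{\left(1,4 \cdot 1 - 4 \right)} \right)} + 93 \left(-9 + 12 \cdot 8\right) = \left(-9 - \left(1 + 4 \left(4 \cdot 1 - 4\right)\right)\right) + 93 \left(-9 + 12 \cdot 8\right) = \left(-9 - \left(1 + 4 \left(4 - 4\right)\right)\right) + 93 \left(-9 + 96\right) = \left(-9 - 1\right) + 93 \cdot 87 = \left(-9 + \left(-1 + 0\right)\right) + 8091 = \left(-9 - 1\right) + 8091 = -10 + 8091 = 8081$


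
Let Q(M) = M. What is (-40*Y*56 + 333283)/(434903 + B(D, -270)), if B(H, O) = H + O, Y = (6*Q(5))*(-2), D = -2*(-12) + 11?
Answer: 467683/434668 ≈ 1.0760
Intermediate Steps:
D = 35 (D = 24 + 11 = 35)
Y = -60 (Y = (6*5)*(-2) = 30*(-2) = -60)
(-40*Y*56 + 333283)/(434903 + B(D, -270)) = (-40*(-60)*56 + 333283)/(434903 + (35 - 270)) = (2400*56 + 333283)/(434903 - 235) = (134400 + 333283)/434668 = 467683*(1/434668) = 467683/434668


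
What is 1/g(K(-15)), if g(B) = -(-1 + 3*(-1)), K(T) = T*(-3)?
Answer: ¼ ≈ 0.25000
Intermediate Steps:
K(T) = -3*T
g(B) = 4 (g(B) = -(-1 - 3) = -1*(-4) = 4)
1/g(K(-15)) = 1/4 = ¼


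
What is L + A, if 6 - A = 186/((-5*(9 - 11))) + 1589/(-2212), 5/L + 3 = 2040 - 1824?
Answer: -3990749/336540 ≈ -11.858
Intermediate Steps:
L = 5/213 (L = 5/(-3 + (2040 - 1824)) = 5/(-3 + 216) = 5/213 ≈ 0.023474)
A = -18773/1580 (A = 6 - (186/((-5*(9 - 11))) + 1589/(-2212)) = 6 - (186/((-5*(-2))) + 1589*(-1/2212)) = 6 - (186/10 - 227/316) = 6 - (186*(1/10) - 227/316) = 6 - (93/5 - 227/316) = 6 - 1*28253/1580 = 6 - 28253/1580 = -18773/1580 ≈ -11.882)
L + A = 5/213 - 18773/1580 = -3990749/336540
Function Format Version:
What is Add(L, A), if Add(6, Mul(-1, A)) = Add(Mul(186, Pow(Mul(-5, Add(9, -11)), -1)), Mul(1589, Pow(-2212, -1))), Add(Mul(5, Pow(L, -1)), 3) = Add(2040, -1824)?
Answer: Rational(-3990749, 336540) ≈ -11.858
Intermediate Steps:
L = Rational(5, 213) (L = Mul(5, Pow(Add(-3, Add(2040, -1824)), -1)) = Mul(5, Pow(Add(-3, 216), -1)) = Mul(5, Pow(213, -1)) = Mul(5, Rational(1, 213)) = Rational(5, 213) ≈ 0.023474)
A = Rational(-18773, 1580) (A = Add(6, Mul(-1, Add(Mul(186, Pow(Mul(-5, Add(9, -11)), -1)), Mul(1589, Pow(-2212, -1))))) = Add(6, Mul(-1, Add(Mul(186, Pow(Mul(-5, -2), -1)), Mul(1589, Rational(-1, 2212))))) = Add(6, Mul(-1, Add(Mul(186, Pow(10, -1)), Rational(-227, 316)))) = Add(6, Mul(-1, Add(Mul(186, Rational(1, 10)), Rational(-227, 316)))) = Add(6, Mul(-1, Add(Rational(93, 5), Rational(-227, 316)))) = Add(6, Mul(-1, Rational(28253, 1580))) = Add(6, Rational(-28253, 1580)) = Rational(-18773, 1580) ≈ -11.882)
Add(L, A) = Add(Rational(5, 213), Rational(-18773, 1580)) = Rational(-3990749, 336540)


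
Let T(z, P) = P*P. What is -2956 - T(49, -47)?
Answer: -5165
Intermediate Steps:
T(z, P) = P²
-2956 - T(49, -47) = -2956 - 1*(-47)² = -2956 - 1*2209 = -2956 - 2209 = -5165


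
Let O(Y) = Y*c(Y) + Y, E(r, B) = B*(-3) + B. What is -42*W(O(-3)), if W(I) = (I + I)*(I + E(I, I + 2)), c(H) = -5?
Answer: 16128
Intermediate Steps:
E(r, B) = -2*B (E(r, B) = -3*B + B = -2*B)
O(Y) = -4*Y (O(Y) = Y*(-5) + Y = -5*Y + Y = -4*Y)
W(I) = 2*I*(-4 - I) (W(I) = (I + I)*(I - 2*(I + 2)) = (2*I)*(I - 2*(2 + I)) = (2*I)*(I + (-4 - 2*I)) = (2*I)*(-4 - I) = 2*I*(-4 - I))
-42*W(O(-3)) = -84*(-4*(-3))*(-4 - (-4)*(-3)) = -84*12*(-4 - 1*12) = -84*12*(-4 - 12) = -84*12*(-16) = -42*(-384) = 16128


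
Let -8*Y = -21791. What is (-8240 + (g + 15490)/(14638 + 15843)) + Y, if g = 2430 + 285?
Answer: -122268219/22168 ≈ -5515.5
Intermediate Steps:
Y = 21791/8 (Y = -⅛*(-21791) = 21791/8 ≈ 2723.9)
g = 2715
(-8240 + (g + 15490)/(14638 + 15843)) + Y = (-8240 + (2715 + 15490)/(14638 + 15843)) + 21791/8 = (-8240 + 18205/30481) + 21791/8 = (-8240 + 18205*(1/30481)) + 21791/8 = (-8240 + 1655/2771) + 21791/8 = -22831385/2771 + 21791/8 = -122268219/22168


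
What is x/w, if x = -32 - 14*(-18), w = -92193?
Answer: -220/92193 ≈ -0.0023863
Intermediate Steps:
x = 220 (x = -32 + 252 = 220)
x/w = 220/(-92193) = 220*(-1/92193) = -220/92193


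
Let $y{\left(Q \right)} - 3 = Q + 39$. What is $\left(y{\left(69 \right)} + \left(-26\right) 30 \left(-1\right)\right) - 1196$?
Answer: $-305$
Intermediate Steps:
$y{\left(Q \right)} = 42 + Q$ ($y{\left(Q \right)} = 3 + \left(Q + 39\right) = 3 + \left(39 + Q\right) = 42 + Q$)
$\left(y{\left(69 \right)} + \left(-26\right) 30 \left(-1\right)\right) - 1196 = \left(\left(42 + 69\right) + \left(-26\right) 30 \left(-1\right)\right) - 1196 = \left(111 - -780\right) - 1196 = \left(111 + 780\right) - 1196 = 891 - 1196 = -305$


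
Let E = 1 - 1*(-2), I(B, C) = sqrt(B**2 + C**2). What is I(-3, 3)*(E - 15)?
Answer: -36*sqrt(2) ≈ -50.912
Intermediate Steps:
E = 3 (E = 1 + 2 = 3)
I(-3, 3)*(E - 15) = sqrt((-3)**2 + 3**2)*(3 - 15) = sqrt(9 + 9)*(-12) = sqrt(18)*(-12) = (3*sqrt(2))*(-12) = -36*sqrt(2)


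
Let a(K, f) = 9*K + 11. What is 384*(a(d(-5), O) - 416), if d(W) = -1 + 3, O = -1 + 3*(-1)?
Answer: -148608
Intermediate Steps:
O = -4 (O = -1 - 3 = -4)
d(W) = 2
a(K, f) = 11 + 9*K
384*(a(d(-5), O) - 416) = 384*((11 + 9*2) - 416) = 384*((11 + 18) - 416) = 384*(29 - 416) = 384*(-387) = -148608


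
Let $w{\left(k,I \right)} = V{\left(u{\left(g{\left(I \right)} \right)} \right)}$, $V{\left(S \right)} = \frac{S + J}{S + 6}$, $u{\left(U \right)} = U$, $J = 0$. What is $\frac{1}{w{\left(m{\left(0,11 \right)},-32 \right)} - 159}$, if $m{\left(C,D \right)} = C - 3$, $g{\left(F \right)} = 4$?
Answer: $- \frac{5}{793} \approx -0.0063052$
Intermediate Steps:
$m{\left(C,D \right)} = -3 + C$ ($m{\left(C,D \right)} = C - 3 = -3 + C$)
$V{\left(S \right)} = \frac{S}{6 + S}$ ($V{\left(S \right)} = \frac{S + 0}{S + 6} = \frac{S}{6 + S}$)
$w{\left(k,I \right)} = \frac{2}{5}$ ($w{\left(k,I \right)} = \frac{4}{6 + 4} = \frac{4}{10} = 4 \cdot \frac{1}{10} = \frac{2}{5}$)
$\frac{1}{w{\left(m{\left(0,11 \right)},-32 \right)} - 159} = \frac{1}{\frac{2}{5} - 159} = \frac{1}{- \frac{793}{5}} = - \frac{5}{793}$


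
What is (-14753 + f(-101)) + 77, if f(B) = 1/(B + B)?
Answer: -2964553/202 ≈ -14676.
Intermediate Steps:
f(B) = 1/(2*B)
(-14753 + f(-101)) + 77 = (-14753 + (1/2)/(-101)) + 77 = (-14753 + (1/2)*(-1/101)) + 77 = (-14753 - 1/202) + 77 = -2980107/202 + 77 = -2964553/202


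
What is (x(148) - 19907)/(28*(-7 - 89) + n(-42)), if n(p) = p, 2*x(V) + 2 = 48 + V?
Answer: 283/39 ≈ 7.2564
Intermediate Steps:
x(V) = 23 + V/2 (x(V) = -1 + (48 + V)/2 = -1 + (24 + V/2) = 23 + V/2)
(x(148) - 19907)/(28*(-7 - 89) + n(-42)) = ((23 + (½)*148) - 19907)/(28*(-7 - 89) - 42) = ((23 + 74) - 19907)/(28*(-96) - 42) = (97 - 19907)/(-2688 - 42) = -19810/(-2730) = -19810*(-1/2730) = 283/39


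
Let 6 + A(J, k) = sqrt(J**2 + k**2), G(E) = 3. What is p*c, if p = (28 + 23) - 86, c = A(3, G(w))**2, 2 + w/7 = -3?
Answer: -1890 + 1260*sqrt(2) ≈ -108.09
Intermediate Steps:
w = -35 (w = -14 + 7*(-3) = -14 - 21 = -35)
A(J, k) = -6 + sqrt(J**2 + k**2)
c = (-6 + 3*sqrt(2))**2 (c = (-6 + sqrt(3**2 + 3**2))**2 = (-6 + sqrt(9 + 9))**2 = (-6 + sqrt(18))**2 = (-6 + 3*sqrt(2))**2 ≈ 3.0883)
p = -35 (p = 51 - 86 = -35)
p*c = -35*(54 - 36*sqrt(2)) = -1890 + 1260*sqrt(2)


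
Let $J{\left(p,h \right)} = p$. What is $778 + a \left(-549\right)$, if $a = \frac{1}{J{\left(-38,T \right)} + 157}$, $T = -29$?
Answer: $\frac{92033}{119} \approx 773.39$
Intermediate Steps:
$a = \frac{1}{119}$ ($a = \frac{1}{-38 + 157} = \frac{1}{119} \approx 0.0084034$)
$778 + a \left(-549\right) = 778 + \frac{1}{119} \left(-549\right) = 778 - \frac{549}{119} = \frac{92033}{119}$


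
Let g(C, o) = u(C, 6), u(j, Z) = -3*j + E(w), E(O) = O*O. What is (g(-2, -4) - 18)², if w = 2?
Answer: 64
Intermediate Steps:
E(O) = O²
u(j, Z) = 4 - 3*j (u(j, Z) = -3*j + 2² = -3*j + 4 = 4 - 3*j)
g(C, o) = 4 - 3*C
(g(-2, -4) - 18)² = ((4 - 3*(-2)) - 18)² = ((4 + 6) - 18)² = (10 - 18)² = (-8)² = 64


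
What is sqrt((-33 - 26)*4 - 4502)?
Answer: I*sqrt(4738) ≈ 68.833*I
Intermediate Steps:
sqrt((-33 - 26)*4 - 4502) = sqrt(-59*4 - 4502) = sqrt(-236 - 4502) = sqrt(-4738) = I*sqrt(4738)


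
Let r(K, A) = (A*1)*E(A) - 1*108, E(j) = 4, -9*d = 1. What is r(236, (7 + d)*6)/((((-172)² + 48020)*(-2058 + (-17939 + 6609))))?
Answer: -43/779221764 ≈ -5.5183e-8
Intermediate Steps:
d = -⅑ (d = -⅑*1 = -⅑ ≈ -0.11111)
r(K, A) = -108 + 4*A (r(K, A) = (A*1)*4 - 1*108 = A*4 - 108 = 4*A - 108 = -108 + 4*A)
r(236, (7 + d)*6)/((((-172)² + 48020)*(-2058 + (-17939 + 6609)))) = (-108 + 4*((7 - ⅑)*6))/((((-172)² + 48020)*(-2058 + (-17939 + 6609)))) = (-108 + 4*((62/9)*6))/(((29584 + 48020)*(-2058 - 11330))) = (-108 + 4*(124/3))/((77604*(-13388))) = (-108 + 496/3)/(-1038962352) = (172/3)*(-1/1038962352) = -43/779221764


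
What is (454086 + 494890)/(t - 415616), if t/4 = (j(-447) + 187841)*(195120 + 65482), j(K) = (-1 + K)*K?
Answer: 118622/50569375245 ≈ 2.3457e-6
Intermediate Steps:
j(K) = K*(-1 + K)
t = 404555417576 (t = 4*((-447*(-1 - 447) + 187841)*(195120 + 65482)) = 4*((-447*(-448) + 187841)*260602) = 4*((200256 + 187841)*260602) = 4*(388097*260602) = 4*101138854394 = 404555417576)
(454086 + 494890)/(t - 415616) = (454086 + 494890)/(404555417576 - 415616) = 948976/404555001960 = 948976*(1/404555001960) = 118622/50569375245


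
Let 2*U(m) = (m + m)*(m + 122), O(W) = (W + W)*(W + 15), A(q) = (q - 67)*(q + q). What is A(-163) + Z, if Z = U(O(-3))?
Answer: 71380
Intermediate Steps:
A(q) = 2*q*(-67 + q) (A(q) = (-67 + q)*(2*q) = 2*q*(-67 + q))
O(W) = 2*W*(15 + W) (O(W) = (2*W)*(15 + W) = 2*W*(15 + W))
U(m) = m*(122 + m) (U(m) = ((m + m)*(m + 122))/2 = ((2*m)*(122 + m))/2 = (2*m*(122 + m))/2 = m*(122 + m))
Z = -3600 (Z = (2*(-3)*(15 - 3))*(122 + 2*(-3)*(15 - 3)) = (2*(-3)*12)*(122 + 2*(-3)*12) = -72*(122 - 72) = -72*50 = -3600)
A(-163) + Z = 2*(-163)*(-67 - 163) - 3600 = 2*(-163)*(-230) - 3600 = 74980 - 3600 = 71380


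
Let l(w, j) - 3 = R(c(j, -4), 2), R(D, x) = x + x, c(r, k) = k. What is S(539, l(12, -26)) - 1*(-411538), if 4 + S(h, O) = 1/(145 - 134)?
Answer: 4526875/11 ≈ 4.1153e+5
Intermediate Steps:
R(D, x) = 2*x
l(w, j) = 7 (l(w, j) = 3 + 2*2 = 3 + 4 = 7)
S(h, O) = -43/11 (S(h, O) = -4 + 1/(145 - 134) = -4 + 1/11 = -43/11)
S(539, l(12, -26)) - 1*(-411538) = -43/11 - 1*(-411538) = -43/11 + 411538 = 4526875/11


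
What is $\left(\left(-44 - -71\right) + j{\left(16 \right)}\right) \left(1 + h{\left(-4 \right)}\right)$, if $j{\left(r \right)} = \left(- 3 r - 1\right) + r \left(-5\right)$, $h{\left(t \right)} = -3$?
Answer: $204$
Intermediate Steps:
$j{\left(r \right)} = -1 - 8 r$ ($j{\left(r \right)} = \left(-1 - 3 r\right) - 5 r = -1 - 8 r$)
$\left(\left(-44 - -71\right) + j{\left(16 \right)}\right) \left(1 + h{\left(-4 \right)}\right) = \left(\left(-44 - -71\right) - 129\right) \left(1 - 3\right) = \left(\left(-44 + 71\right) - 129\right) \left(-2\right) = \left(27 - 129\right) \left(-2\right) = \left(-102\right) \left(-2\right) = 204$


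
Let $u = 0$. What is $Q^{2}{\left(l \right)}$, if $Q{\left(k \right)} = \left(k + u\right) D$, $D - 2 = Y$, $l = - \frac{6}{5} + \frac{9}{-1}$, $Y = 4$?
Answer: $\frac{93636}{25} \approx 3745.4$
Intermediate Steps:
$l = - \frac{51}{5}$ ($l = \left(-6\right) \frac{1}{5} + 9 \left(-1\right) = - \frac{6}{5} - 9 = - \frac{51}{5} \approx -10.2$)
$D = 6$ ($D = 2 + 4 = 6$)
$Q{\left(k \right)} = 6 k$ ($Q{\left(k \right)} = \left(k + 0\right) 6 = k 6 = 6 k$)
$Q^{2}{\left(l \right)} = \left(6 \left(- \frac{51}{5}\right)\right)^{2} = \left(- \frac{306}{5}\right)^{2} = \frac{93636}{25}$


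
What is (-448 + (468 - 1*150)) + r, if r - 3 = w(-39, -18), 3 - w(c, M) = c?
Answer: -85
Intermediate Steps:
w(c, M) = 3 - c
r = 45 (r = 3 + (3 - 1*(-39)) = 3 + (3 + 39) = 3 + 42 = 45)
(-448 + (468 - 1*150)) + r = (-448 + (468 - 1*150)) + 45 = (-448 + (468 - 150)) + 45 = (-448 + 318) + 45 = -130 + 45 = -85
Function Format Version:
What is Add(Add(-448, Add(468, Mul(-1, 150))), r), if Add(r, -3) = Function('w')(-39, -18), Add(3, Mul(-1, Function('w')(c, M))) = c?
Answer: -85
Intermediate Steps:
Function('w')(c, M) = Add(3, Mul(-1, c))
r = 45 (r = Add(3, Add(3, Mul(-1, -39))) = Add(3, Add(3, 39)) = Add(3, 42) = 45)
Add(Add(-448, Add(468, Mul(-1, 150))), r) = Add(Add(-448, Add(468, Mul(-1, 150))), 45) = Add(Add(-448, Add(468, -150)), 45) = Add(Add(-448, 318), 45) = Add(-130, 45) = -85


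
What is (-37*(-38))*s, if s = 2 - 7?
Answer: -7030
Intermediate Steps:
s = -5
(-37*(-38))*s = -37*(-38)*(-5) = 1406*(-5) = -7030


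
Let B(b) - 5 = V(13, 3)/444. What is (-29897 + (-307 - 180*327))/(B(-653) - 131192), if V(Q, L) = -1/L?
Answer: 118633248/174741085 ≈ 0.67891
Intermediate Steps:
B(b) = 6659/1332 (B(b) = 5 - 1/3/444 = 5 - 1*⅓*(1/444) = 5 - ⅓*1/444 = 5 - 1/1332 = 6659/1332)
(-29897 + (-307 - 180*327))/(B(-653) - 131192) = (-29897 + (-307 - 180*327))/(6659/1332 - 131192) = (-29897 + (-307 - 58860))/(-174741085/1332) = (-29897 - 59167)*(-1332/174741085) = -89064*(-1332/174741085) = 118633248/174741085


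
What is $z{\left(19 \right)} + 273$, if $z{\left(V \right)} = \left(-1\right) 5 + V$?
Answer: $287$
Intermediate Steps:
$z{\left(V \right)} = -5 + V$
$z{\left(19 \right)} + 273 = \left(-5 + 19\right) + 273 = 14 + 273 = 287$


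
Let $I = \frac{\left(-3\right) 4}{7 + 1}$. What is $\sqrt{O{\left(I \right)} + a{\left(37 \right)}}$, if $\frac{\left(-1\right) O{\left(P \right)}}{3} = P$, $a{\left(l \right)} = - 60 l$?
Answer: $\frac{i \sqrt{8862}}{2} \approx 47.069 i$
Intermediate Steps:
$I = - \frac{3}{2}$ ($I = \frac{1}{8} \left(-12\right) = - \frac{3}{2} \approx -1.5$)
$O{\left(P \right)} = - 3 P$
$\sqrt{O{\left(I \right)} + a{\left(37 \right)}} = \sqrt{\left(-3\right) \left(- \frac{3}{2}\right) - 2220} = \sqrt{\frac{9}{2} - 2220} = \sqrt{- \frac{4431}{2}} = \frac{i \sqrt{8862}}{2}$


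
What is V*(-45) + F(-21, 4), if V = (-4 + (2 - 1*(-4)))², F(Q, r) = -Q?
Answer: -159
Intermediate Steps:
V = 4 (V = (-4 + (2 + 4))² = (-4 + 6)² = 2² = 4)
V*(-45) + F(-21, 4) = 4*(-45) - 1*(-21) = -180 + 21 = -159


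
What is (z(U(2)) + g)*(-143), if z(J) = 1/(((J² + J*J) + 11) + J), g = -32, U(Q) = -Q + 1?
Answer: 54769/12 ≈ 4564.1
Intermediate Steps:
U(Q) = 1 - Q
z(J) = 1/(11 + J + 2*J²) (z(J) = 1/(((J² + J²) + 11) + J) = 1/((2*J² + 11) + J) = 1/((11 + 2*J²) + J) = 1/(11 + J + 2*J²))
(z(U(2)) + g)*(-143) = (1/(11 + (1 - 1*2) + 2*(1 - 1*2)²) - 32)*(-143) = (1/(11 + (1 - 2) + 2*(1 - 2)²) - 32)*(-143) = (1/(11 - 1 + 2*(-1)²) - 32)*(-143) = (1/(11 - 1 + 2*1) - 32)*(-143) = (1/(11 - 1 + 2) - 32)*(-143) = (1/12 - 32)*(-143) = -383/12*(-143) = 54769/12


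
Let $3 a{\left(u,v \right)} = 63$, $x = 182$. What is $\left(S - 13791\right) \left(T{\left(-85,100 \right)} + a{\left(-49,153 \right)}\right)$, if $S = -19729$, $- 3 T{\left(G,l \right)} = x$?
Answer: $\frac{3988880}{3} \approx 1.3296 \cdot 10^{6}$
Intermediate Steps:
$a{\left(u,v \right)} = 21$ ($a{\left(u,v \right)} = \frac{1}{3} \cdot 63 = 21$)
$T{\left(G,l \right)} = - \frac{182}{3}$ ($T{\left(G,l \right)} = \left(- \frac{1}{3}\right) 182 = - \frac{182}{3}$)
$\left(S - 13791\right) \left(T{\left(-85,100 \right)} + a{\left(-49,153 \right)}\right) = \left(-19729 - 13791\right) \left(- \frac{182}{3} + 21\right) = \left(-33520\right) \left(- \frac{119}{3}\right) = \frac{3988880}{3}$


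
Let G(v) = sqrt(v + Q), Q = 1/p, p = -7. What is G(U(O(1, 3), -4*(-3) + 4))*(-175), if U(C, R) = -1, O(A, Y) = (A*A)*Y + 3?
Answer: -50*I*sqrt(14) ≈ -187.08*I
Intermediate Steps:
O(A, Y) = 3 + Y*A**2 (O(A, Y) = A**2*Y + 3 = Y*A**2 + 3 = 3 + Y*A**2)
Q = -1/7 (Q = 1/(-7) = -1/7 ≈ -0.14286)
G(v) = sqrt(-1/7 + v) (G(v) = sqrt(v - 1/7) = sqrt(-1/7 + v))
G(U(O(1, 3), -4*(-3) + 4))*(-175) = (sqrt(-7 + 49*(-1))/7)*(-175) = (sqrt(-7 - 49)/7)*(-175) = (sqrt(-56)/7)*(-175) = ((2*I*sqrt(14))/7)*(-175) = (2*I*sqrt(14)/7)*(-175) = -50*I*sqrt(14)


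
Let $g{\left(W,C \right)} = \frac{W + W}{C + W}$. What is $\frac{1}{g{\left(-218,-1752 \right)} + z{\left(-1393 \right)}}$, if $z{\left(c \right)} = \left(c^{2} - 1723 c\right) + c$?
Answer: $\frac{985}{4274107293} \approx 2.3046 \cdot 10^{-7}$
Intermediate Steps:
$z{\left(c \right)} = c^{2} - 1722 c$
$g{\left(W,C \right)} = \frac{2 W}{C + W}$
$\frac{1}{g{\left(-218,-1752 \right)} + z{\left(-1393 \right)}} = \frac{1}{2 \left(-218\right) \frac{1}{-1752 - 218} - 1393 \left(-1722 - 1393\right)} = \frac{1}{2 \left(-218\right) \frac{1}{-1970} - -4339195} = \frac{1}{2 \left(-218\right) \left(- \frac{1}{1970}\right) + 4339195} = \frac{1}{\frac{218}{985} + 4339195} = \frac{1}{\frac{4274107293}{985}} = \frac{985}{4274107293}$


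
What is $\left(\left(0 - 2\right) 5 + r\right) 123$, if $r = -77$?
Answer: $-10701$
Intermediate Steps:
$\left(\left(0 - 2\right) 5 + r\right) 123 = \left(\left(0 - 2\right) 5 - 77\right) 123 = \left(\left(-2\right) 5 - 77\right) 123 = \left(-10 - 77\right) 123 = \left(-87\right) 123 = -10701$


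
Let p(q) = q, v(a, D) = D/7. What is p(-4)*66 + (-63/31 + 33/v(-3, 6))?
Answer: -14107/62 ≈ -227.53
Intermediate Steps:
v(a, D) = D/7 (v(a, D) = D*(⅐) = D/7)
p(-4)*66 + (-63/31 + 33/v(-3, 6)) = -4*66 + (-63/31 + 33/(((⅐)*6))) = -264 + (-63*1/31 + 33/(6/7)) = -264 + (-63/31 + 33*(7/6)) = -264 + (-63/31 + 77/2) = -264 + 2261/62 = -14107/62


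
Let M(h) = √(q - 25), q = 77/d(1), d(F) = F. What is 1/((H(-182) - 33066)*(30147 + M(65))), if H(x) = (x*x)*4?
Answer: 2319/6951239693270 - √13/45183058006255 ≈ 3.3353e-10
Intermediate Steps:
H(x) = 4*x² (H(x) = x²*4 = 4*x²)
q = 77 (q = 77/1 = 77*1 = 77)
M(h) = 2*√13 (M(h) = √(77 - 25) = √52 = 2*√13)
1/((H(-182) - 33066)*(30147 + M(65))) = 1/((4*(-182)² - 33066)*(30147 + 2*√13)) = 1/((4*33124 - 33066)*(30147 + 2*√13)) = 1/((132496 - 33066)*(30147 + 2*√13)) = 1/(99430*(30147 + 2*√13)) = 1/(2997516210 + 198860*√13)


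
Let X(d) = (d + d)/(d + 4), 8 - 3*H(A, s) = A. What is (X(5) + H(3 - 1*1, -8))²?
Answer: 784/81 ≈ 9.6790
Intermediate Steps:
H(A, s) = 8/3 - A/3
X(d) = 2*d/(4 + d) (X(d) = (2*d)/(4 + d) = 2*d/(4 + d))
(X(5) + H(3 - 1*1, -8))² = (2*5/(4 + 5) + (8/3 - (3 - 1*1)/3))² = (2*5/9 + (8/3 - (3 - 1)/3))² = (2*5*(⅑) + (8/3 - ⅓*2))² = (10/9 + (8/3 - ⅔))² = (10/9 + 2)² = (28/9)² = 784/81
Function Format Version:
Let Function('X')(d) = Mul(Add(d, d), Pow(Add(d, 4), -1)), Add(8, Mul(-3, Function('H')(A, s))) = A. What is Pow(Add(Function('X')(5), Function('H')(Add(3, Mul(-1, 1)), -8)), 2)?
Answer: Rational(784, 81) ≈ 9.6790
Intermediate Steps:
Function('H')(A, s) = Add(Rational(8, 3), Mul(Rational(-1, 3), A))
Function('X')(d) = Mul(2, d, Pow(Add(4, d), -1)) (Function('X')(d) = Mul(Mul(2, d), Pow(Add(4, d), -1)) = Mul(2, d, Pow(Add(4, d), -1)))
Pow(Add(Function('X')(5), Function('H')(Add(3, Mul(-1, 1)), -8)), 2) = Pow(Add(Mul(2, 5, Pow(Add(4, 5), -1)), Add(Rational(8, 3), Mul(Rational(-1, 3), Add(3, Mul(-1, 1))))), 2) = Pow(Add(Mul(2, 5, Pow(9, -1)), Add(Rational(8, 3), Mul(Rational(-1, 3), Add(3, -1)))), 2) = Pow(Add(Mul(2, 5, Rational(1, 9)), Add(Rational(8, 3), Mul(Rational(-1, 3), 2))), 2) = Pow(Add(Rational(10, 9), Add(Rational(8, 3), Rational(-2, 3))), 2) = Pow(Add(Rational(10, 9), 2), 2) = Pow(Rational(28, 9), 2) = Rational(784, 81)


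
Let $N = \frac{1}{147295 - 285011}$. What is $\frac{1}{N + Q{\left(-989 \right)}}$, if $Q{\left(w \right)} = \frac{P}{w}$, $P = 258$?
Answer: $- \frac{3167468}{826319} \approx -3.8332$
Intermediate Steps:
$Q{\left(w \right)} = \frac{258}{w}$
$N = - \frac{1}{137716}$ ($N = \frac{1}{-137716} = - \frac{1}{137716} \approx -7.2613 \cdot 10^{-6}$)
$\frac{1}{N + Q{\left(-989 \right)}} = \frac{1}{- \frac{1}{137716} + \frac{258}{-989}} = \frac{1}{- \frac{1}{137716} + 258 \left(- \frac{1}{989}\right)} = \frac{1}{- \frac{1}{137716} - \frac{6}{23}} = \frac{1}{- \frac{826319}{3167468}} = - \frac{3167468}{826319}$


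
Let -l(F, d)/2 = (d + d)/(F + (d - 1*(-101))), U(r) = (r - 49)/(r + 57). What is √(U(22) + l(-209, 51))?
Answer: √7293359/1501 ≈ 1.7992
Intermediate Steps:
U(r) = (-49 + r)/(57 + r)
l(F, d) = -4*d/(101 + F + d) (l(F, d) = -2*(d + d)/(F + (d - 1*(-101))) = -2*2*d/(F + (d + 101)) = -2*2*d/(F + (101 + d)) = -2*2*d/(101 + F + d) = -4*d/(101 + F + d))
√(U(22) + l(-209, 51)) = √((-49 + 22)/(57 + 22) - 4*51/(101 - 209 + 51)) = √(-27/79 - 4*51/(-57)) = √((1/79)*(-27) - 4*51*(-1/57)) = √(-27/79 + 68/19) = √(4859/1501) = √7293359/1501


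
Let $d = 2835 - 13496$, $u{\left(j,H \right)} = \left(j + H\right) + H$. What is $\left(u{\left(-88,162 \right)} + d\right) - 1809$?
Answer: $-12234$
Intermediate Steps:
$u{\left(j,H \right)} = j + 2 H$ ($u{\left(j,H \right)} = \left(H + j\right) + H = j + 2 H$)
$d = -10661$ ($d = 2835 - 13496 = -10661$)
$\left(u{\left(-88,162 \right)} + d\right) - 1809 = \left(\left(-88 + 2 \cdot 162\right) - 10661\right) - 1809 = \left(\left(-88 + 324\right) - 10661\right) - 1809 = \left(236 - 10661\right) - 1809 = -10425 - 1809 = -12234$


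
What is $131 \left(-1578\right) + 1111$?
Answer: $-205607$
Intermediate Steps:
$131 \left(-1578\right) + 1111 = -206718 + 1111 = -205607$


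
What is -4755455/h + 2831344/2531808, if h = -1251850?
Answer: 48700990622/9904512015 ≈ 4.9171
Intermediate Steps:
-4755455/h + 2831344/2531808 = -4755455/(-1251850) + 2831344/2531808 = -4755455*(-1/1251850) + 2831344*(1/2531808) = 951091/250370 + 176959/158238 = 48700990622/9904512015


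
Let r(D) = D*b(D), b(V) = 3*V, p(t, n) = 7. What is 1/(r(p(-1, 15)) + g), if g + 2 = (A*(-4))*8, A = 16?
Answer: -1/367 ≈ -0.0027248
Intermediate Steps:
r(D) = 3*D² (r(D) = D*(3*D) = 3*D²)
g = -514 (g = -2 + (16*(-4))*8 = -2 - 64*8 = -2 - 512 = -514)
1/(r(p(-1, 15)) + g) = 1/(3*7² - 514) = 1/(3*49 - 514) = 1/(147 - 514) = 1/(-367) = -1/367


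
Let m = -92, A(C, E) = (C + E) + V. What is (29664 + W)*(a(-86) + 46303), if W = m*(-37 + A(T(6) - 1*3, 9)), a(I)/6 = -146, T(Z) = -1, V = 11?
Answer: 1435311492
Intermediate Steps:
A(C, E) = 11 + C + E (A(C, E) = (C + E) + 11 = 11 + C + E)
a(I) = -876 (a(I) = 6*(-146) = -876)
W = 1932 (W = -92*(-37 + (11 + (-1 - 1*3) + 9)) = -92*(-37 + (11 + (-1 - 3) + 9)) = -92*(-37 + (11 - 4 + 9)) = -92*(-37 + 16) = -92*(-21) = 1932)
(29664 + W)*(a(-86) + 46303) = (29664 + 1932)*(-876 + 46303) = 31596*45427 = 1435311492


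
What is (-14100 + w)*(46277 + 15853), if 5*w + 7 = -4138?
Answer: -927538770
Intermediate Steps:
w = -829 (w = -7/5 + (⅕)*(-4138) = -7/5 - 4138/5 = -829)
(-14100 + w)*(46277 + 15853) = (-14100 - 829)*(46277 + 15853) = -14929*62130 = -927538770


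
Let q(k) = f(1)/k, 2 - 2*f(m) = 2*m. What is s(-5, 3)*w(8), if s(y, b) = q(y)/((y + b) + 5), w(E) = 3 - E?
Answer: 0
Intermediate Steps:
f(m) = 1 - m
q(k) = 0 (q(k) = (1 - 1*1)/k = (1 - 1)/k = 0/k = 0)
s(y, b) = 0 (s(y, b) = 0/((y + b) + 5) = 0/((b + y) + 5) = 0/(5 + b + y) = 0)
s(-5, 3)*w(8) = 0*(3 - 1*8) = 0*(3 - 8) = 0*(-5) = 0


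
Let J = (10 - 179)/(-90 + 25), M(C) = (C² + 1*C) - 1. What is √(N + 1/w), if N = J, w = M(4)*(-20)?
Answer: √93765/190 ≈ 1.6116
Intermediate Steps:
M(C) = -1 + C + C² (M(C) = (C² + C) - 1 = (C + C²) - 1 = -1 + C + C²)
J = 13/5 (J = -169/(-65) = -169*(-1/65) = 13/5 ≈ 2.6000)
w = -380 (w = (-1 + 4 + 4²)*(-20) = (-1 + 4 + 16)*(-20) = 19*(-20) = -380)
N = 13/5 ≈ 2.6000
√(N + 1/w) = √(13/5 + 1/(-380)) = √(13/5 - 1/380) = √(987/380) = √93765/190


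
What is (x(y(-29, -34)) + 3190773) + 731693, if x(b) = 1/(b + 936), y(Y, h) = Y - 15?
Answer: 3498839673/892 ≈ 3.9225e+6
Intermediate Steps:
y(Y, h) = -15 + Y
x(b) = 1/(936 + b)
(x(y(-29, -34)) + 3190773) + 731693 = (1/(936 + (-15 - 29)) + 3190773) + 731693 = (1/(936 - 44) + 3190773) + 731693 = (1/892 + 3190773) + 731693 = 2846169517/892 + 731693 = 3498839673/892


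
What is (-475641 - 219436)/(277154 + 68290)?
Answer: -695077/345444 ≈ -2.0121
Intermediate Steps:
(-475641 - 219436)/(277154 + 68290) = -695077/345444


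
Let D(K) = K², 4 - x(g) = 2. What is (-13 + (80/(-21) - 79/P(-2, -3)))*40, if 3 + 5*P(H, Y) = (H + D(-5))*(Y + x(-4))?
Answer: -17660/273 ≈ -64.689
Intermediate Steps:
x(g) = 2 (x(g) = 4 - 1*2 = 4 - 2 = 2)
P(H, Y) = -⅗ + (2 + Y)*(25 + H)/5 (P(H, Y) = -⅗ + ((H + (-5)²)*(Y + 2))/5 = -⅗ + ((H + 25)*(2 + Y))/5 = -⅗ + ((25 + H)*(2 + Y))/5 = -⅗ + ((2 + Y)*(25 + H))/5 = -⅗ + (2 + Y)*(25 + H)/5)
(-13 + (80/(-21) - 79/P(-2, -3)))*40 = (-13 + (80/(-21) - 79/(47/5 + 5*(-3) + (⅖)*(-2) + (⅕)*(-2)*(-3))))*40 = (-13 + (80*(-1/21) - 79/(47/5 - 15 - ⅘ + 6/5)))*40 = (-13 + (-80/21 - 79/(-26/5)))*40 = (-13 + (-80/21 - 79*(-5/26)))*40 = (-13 + (-80/21 + 395/26))*40 = (-13 + 6215/546)*40 = -883/546*40 = -17660/273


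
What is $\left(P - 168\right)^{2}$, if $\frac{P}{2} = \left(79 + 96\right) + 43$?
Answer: $71824$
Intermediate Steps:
$P = 436$ ($P = 2 \left(\left(79 + 96\right) + 43\right) = 2 \left(175 + 43\right) = 2 \cdot 218 = 436$)
$\left(P - 168\right)^{2} = \left(436 - 168\right)^{2} = 268^{2} = 71824$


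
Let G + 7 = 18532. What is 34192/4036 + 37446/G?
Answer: 65378238/6230575 ≈ 10.493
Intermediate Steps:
G = 18525 (G = -7 + 18532 = 18525)
34192/4036 + 37446/G = 34192/4036 + 37446/18525 = 34192*(1/4036) + 37446*(1/18525) = 8548/1009 + 12482/6175 = 65378238/6230575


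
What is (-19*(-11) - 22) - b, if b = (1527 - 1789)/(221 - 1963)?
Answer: 162746/871 ≈ 186.85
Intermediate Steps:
b = 131/871 (b = -262/(-1742) = -262*(-1/1742) = 131/871 ≈ 0.15040)
(-19*(-11) - 22) - b = (-19*(-11) - 22) - 1*131/871 = (209 - 22) - 131/871 = 187 - 131/871 = 162746/871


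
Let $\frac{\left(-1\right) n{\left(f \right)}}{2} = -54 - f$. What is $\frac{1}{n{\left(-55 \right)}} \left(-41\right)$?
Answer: $\frac{41}{2} \approx 20.5$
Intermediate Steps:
$n{\left(f \right)} = 108 + 2 f$ ($n{\left(f \right)} = - 2 \left(-54 - f\right) = 108 + 2 f$)
$\frac{1}{n{\left(-55 \right)}} \left(-41\right) = \frac{1}{108 + 2 \left(-55\right)} \left(-41\right) = \frac{1}{108 - 110} \left(-41\right) = \frac{1}{-2} \left(-41\right) = \left(- \frac{1}{2}\right) \left(-41\right) = \frac{41}{2}$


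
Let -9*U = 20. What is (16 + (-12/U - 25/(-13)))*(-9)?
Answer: -13644/65 ≈ -209.91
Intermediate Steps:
U = -20/9 (U = -⅑*20 = -20/9 ≈ -2.2222)
(16 + (-12/U - 25/(-13)))*(-9) = (16 + (-12/(-20/9) - 25/(-13)))*(-9) = (16 + (-12*(-9/20) - 25*(-1/13)))*(-9) = (16 + (27/5 + 25/13))*(-9) = (16 + 476/65)*(-9) = (1516/65)*(-9) = -13644/65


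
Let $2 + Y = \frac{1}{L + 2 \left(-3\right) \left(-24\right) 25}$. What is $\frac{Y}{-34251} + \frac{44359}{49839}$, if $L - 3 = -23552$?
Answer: $\frac{10103768120234}{11351217654987} \approx 0.8901$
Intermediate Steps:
$L = -23549$ ($L = 3 - 23552 = -23549$)
$Y = - \frac{39899}{19949}$ ($Y = -2 + \frac{1}{-23549 + 2 \left(-3\right) \left(-24\right) 25} = -2 + \frac{1}{-23549 + \left(-6\right) \left(-24\right) 25} = -2 + \frac{1}{-23549 + 144 \cdot 25} = -2 + \frac{1}{-23549 + 3600} = -2 + \frac{1}{-19949} = -2 - \frac{1}{19949} = - \frac{39899}{19949} \approx -2.0$)
$\frac{Y}{-34251} + \frac{44359}{49839} = - \frac{39899}{19949 \left(-34251\right)} + \frac{44359}{49839} = \left(- \frac{39899}{19949}\right) \left(- \frac{1}{34251}\right) + 44359 \cdot \frac{1}{49839} = \frac{39899}{683273199} + \frac{44359}{49839} = \frac{10103768120234}{11351217654987}$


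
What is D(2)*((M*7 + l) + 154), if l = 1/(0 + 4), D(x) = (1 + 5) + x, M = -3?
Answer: 1066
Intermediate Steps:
D(x) = 6 + x
l = ¼ (l = 1/4 = ¼ ≈ 0.25000)
D(2)*((M*7 + l) + 154) = (6 + 2)*((-3*7 + ¼) + 154) = 8*((-21 + ¼) + 154) = 8*(-83/4 + 154) = 8*(533/4) = 1066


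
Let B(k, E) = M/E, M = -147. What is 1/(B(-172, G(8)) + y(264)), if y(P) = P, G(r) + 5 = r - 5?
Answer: 2/675 ≈ 0.0029630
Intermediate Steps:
G(r) = -10 + r (G(r) = -5 + (r - 5) = -5 + (-5 + r) = -10 + r)
B(k, E) = -147/E
1/(B(-172, G(8)) + y(264)) = 1/(-147/(-10 + 8) + 264) = 1/(-147/(-2) + 264) = 1/(-147*(-½) + 264) = 1/(147/2 + 264) = 1/(675/2) = 2/675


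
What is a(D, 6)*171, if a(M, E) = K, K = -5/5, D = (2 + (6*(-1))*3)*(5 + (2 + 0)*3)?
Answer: -171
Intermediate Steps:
D = -176 (D = (2 - 6*3)*(5 + 2*3) = (2 - 18)*(5 + 6) = -16*11 = -176)
K = -1 (K = -5*⅕ = -1)
a(M, E) = -1
a(D, 6)*171 = -1*171 = -171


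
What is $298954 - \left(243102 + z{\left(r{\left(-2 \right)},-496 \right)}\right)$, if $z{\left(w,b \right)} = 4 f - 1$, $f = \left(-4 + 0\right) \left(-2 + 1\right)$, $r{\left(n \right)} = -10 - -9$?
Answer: $55837$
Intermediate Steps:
$r{\left(n \right)} = -1$ ($r{\left(n \right)} = -10 + 9 = -1$)
$f = 4$ ($f = \left(-4\right) \left(-1\right) = 4$)
$z{\left(w,b \right)} = 15$ ($z{\left(w,b \right)} = 4 \cdot 4 - 1 = 16 - 1 = 15$)
$298954 - \left(243102 + z{\left(r{\left(-2 \right)},-496 \right)}\right) = 298954 - \left(243102 + 15\right) = 298954 - 243117 = 55837$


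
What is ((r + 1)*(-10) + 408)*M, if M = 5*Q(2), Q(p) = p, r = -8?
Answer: 4780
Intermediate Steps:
M = 10 (M = 5*2 = 10)
((r + 1)*(-10) + 408)*M = ((-8 + 1)*(-10) + 408)*10 = (-7*(-10) + 408)*10 = (70 + 408)*10 = 478*10 = 4780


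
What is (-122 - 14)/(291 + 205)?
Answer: -17/62 ≈ -0.27419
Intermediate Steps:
(-122 - 14)/(291 + 205) = -136/496 = -136*1/496 = -17/62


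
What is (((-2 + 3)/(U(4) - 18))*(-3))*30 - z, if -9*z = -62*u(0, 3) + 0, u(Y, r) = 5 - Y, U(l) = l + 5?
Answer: -220/9 ≈ -24.444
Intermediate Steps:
U(l) = 5 + l
z = 310/9 (z = -(-62*(5 - 1*0) + 0)/9 = -(-62*(5 + 0) + 0)/9 = -(-62*5 + 0)/9 = -(-310 + 0)/9 = -⅑*(-310) = 310/9 ≈ 34.444)
(((-2 + 3)/(U(4) - 18))*(-3))*30 - z = (((-2 + 3)/((5 + 4) - 18))*(-3))*30 - 1*310/9 = ((1/(9 - 18))*(-3))*30 - 310/9 = ((1/(-9))*(-3))*30 - 310/9 = ((1*(-⅑))*(-3))*30 - 310/9 = -⅑*(-3)*30 - 310/9 = (⅓)*30 - 310/9 = 10 - 310/9 = -220/9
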